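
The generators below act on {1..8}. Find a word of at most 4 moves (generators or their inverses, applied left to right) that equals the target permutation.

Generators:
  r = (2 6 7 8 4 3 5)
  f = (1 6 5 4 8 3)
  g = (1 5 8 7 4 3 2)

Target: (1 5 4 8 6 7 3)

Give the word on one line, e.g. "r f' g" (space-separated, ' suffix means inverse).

r g' r'

  after r: (2 6 7 8 4 3 5)
  after g': (1 2 6 8 7 5 3)
  after r': (1 5 4 8 6 7 3)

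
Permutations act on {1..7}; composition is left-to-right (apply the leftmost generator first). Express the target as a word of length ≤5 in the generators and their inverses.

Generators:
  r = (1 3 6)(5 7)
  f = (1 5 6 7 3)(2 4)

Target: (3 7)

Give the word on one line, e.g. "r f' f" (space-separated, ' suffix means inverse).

  after r': (1 6 3)(5 7)
  after f': (1 5 6 7)(2 4)
  after f': (3 7)

r' f' f'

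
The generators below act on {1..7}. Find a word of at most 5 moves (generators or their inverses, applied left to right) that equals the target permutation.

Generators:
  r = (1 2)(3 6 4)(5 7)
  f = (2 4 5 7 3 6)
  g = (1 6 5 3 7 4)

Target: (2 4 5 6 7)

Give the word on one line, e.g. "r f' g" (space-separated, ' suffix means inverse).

  after f: (2 4 5 7 3 6)
  after g': (1 4 6 2 7 5 3)
  after f': (1 2 5 7 4 3)
  after g: (1 2 3 6 5 4 7)
  after r': (2 4 5 6 7)

f g' f' g r'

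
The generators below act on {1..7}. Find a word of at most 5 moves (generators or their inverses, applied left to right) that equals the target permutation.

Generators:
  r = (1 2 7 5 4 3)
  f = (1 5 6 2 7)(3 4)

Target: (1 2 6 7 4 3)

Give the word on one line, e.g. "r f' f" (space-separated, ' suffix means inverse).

f r' f'

  after f: (1 5 6 2 7)(3 4)
  after r': (1 7 3 5 6)
  after f': (1 2 6 7 4 3)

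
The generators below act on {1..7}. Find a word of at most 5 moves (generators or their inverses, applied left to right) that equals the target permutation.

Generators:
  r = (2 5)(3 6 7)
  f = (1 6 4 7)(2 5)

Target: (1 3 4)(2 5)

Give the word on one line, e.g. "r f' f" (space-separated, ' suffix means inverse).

f r' f'

  after f: (1 6 4 7)(2 5)
  after r': (1 3 7)(4 6)
  after f': (1 3 4)(2 5)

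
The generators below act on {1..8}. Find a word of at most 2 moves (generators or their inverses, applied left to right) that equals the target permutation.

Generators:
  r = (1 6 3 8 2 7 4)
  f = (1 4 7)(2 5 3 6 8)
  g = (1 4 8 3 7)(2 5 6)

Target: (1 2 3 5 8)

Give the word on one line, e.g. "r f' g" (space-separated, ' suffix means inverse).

f' r'

  after f': (1 7 4)(2 8 6 3 5)
  after r': (1 2 3 5 8)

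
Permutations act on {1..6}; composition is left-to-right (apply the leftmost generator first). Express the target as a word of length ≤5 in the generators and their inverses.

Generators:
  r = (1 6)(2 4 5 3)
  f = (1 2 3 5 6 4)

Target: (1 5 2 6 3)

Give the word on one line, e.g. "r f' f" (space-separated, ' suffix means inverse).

  after f: (1 2 3 5 6 4)
  after r': (1 3 4 6 2 5)
  after f: (1 5 2 6 3)

f r' f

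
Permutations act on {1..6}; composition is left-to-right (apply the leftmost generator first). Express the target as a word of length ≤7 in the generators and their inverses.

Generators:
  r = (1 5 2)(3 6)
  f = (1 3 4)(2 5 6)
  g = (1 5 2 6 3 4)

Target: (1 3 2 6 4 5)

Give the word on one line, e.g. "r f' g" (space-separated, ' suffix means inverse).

g r' r' g r'

  after g: (1 5 2 6 3 4)
  after r': (2 3 4)
  after r': (1 2 6 3 4 5)
  after g: (1 6 4 2 3)
  after r': (1 3 2 6 4 5)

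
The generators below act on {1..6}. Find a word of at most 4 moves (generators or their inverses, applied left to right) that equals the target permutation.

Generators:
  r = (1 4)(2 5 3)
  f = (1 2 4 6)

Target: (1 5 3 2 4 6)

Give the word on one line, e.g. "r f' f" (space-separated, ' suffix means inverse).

f r' r'

  after f: (1 2 4 6)
  after r': (1 3 5 2)(4 6)
  after r': (1 5 3 2 4 6)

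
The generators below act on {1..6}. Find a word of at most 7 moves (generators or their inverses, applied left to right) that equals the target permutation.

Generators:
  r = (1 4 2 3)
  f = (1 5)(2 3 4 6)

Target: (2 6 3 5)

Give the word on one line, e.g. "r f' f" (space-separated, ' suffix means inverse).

f' f' f' r' f'

  after f': (1 5)(2 6 4 3)
  after f': (2 4)(3 6)
  after f': (1 5)(2 3 4 6)
  after r': (1 5 3)(4 6)
  after f': (2 6 3 5)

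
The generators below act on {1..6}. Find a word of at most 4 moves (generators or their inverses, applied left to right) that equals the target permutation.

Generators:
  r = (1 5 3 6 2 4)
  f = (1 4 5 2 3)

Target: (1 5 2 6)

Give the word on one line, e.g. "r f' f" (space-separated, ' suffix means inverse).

  after f: (1 4 5 2 3)
  after r: (2 6)(3 5 4)
  after f: (1 4)(2 6 3)
  after f: (1 5 2 6)

f r f f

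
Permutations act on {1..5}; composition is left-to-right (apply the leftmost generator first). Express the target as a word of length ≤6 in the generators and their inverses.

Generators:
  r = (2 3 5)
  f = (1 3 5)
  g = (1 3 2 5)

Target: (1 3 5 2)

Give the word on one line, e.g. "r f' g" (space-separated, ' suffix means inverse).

f r' f' g'

  after f: (1 3 5)
  after r': (1 2 5)
  after f': (1 2 3)
  after g': (1 3 5 2)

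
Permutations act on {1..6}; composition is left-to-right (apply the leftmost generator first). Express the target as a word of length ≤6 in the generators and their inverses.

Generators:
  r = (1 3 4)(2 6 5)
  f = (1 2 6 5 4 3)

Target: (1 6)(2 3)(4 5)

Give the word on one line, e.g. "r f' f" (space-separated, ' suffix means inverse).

  after f: (1 2 6 5 4 3)
  after f: (1 6 4)(2 5 3)
  after f: (1 5)(2 4)(3 6)
  after r': (1 6)(2 3)(4 5)

f f f r'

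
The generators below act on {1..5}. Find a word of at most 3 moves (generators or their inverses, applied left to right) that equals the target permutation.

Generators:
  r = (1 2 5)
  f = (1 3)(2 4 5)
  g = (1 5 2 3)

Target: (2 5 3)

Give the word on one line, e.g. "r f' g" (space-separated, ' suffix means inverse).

g' r g

  after g': (1 3 2 5)
  after r: (1 3 5 2)
  after g: (2 5 3)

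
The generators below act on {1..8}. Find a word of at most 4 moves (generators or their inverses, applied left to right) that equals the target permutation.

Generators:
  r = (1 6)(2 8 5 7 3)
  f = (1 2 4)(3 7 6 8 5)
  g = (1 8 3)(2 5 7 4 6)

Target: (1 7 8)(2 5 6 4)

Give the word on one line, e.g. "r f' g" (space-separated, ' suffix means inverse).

  after r': (1 6)(2 3 7 5 8)
  after f': (1 7 8)(2 5 6 4)

r' f'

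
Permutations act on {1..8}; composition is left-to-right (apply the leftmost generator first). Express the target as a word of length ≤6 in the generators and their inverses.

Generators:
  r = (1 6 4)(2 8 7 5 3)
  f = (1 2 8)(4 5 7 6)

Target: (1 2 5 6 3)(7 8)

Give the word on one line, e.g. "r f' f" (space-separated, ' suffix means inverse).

  after f': (1 8 2)(4 6 7 5)
  after f': (1 2 8)(4 7)(5 6)
  after r: (1 8 6 3 2 7)(4 5)
  after f': (1 2 5 6 3)(7 8)

f' f' r f'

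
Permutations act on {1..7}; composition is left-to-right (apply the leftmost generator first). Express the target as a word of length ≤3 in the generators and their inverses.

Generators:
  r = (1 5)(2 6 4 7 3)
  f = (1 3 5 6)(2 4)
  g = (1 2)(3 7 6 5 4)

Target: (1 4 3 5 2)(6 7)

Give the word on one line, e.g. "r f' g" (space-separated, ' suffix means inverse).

  after f: (1 3 5 6)(2 4)
  after f: (1 5)(3 6)
  after g: (1 4 3 5 2)(6 7)

f f g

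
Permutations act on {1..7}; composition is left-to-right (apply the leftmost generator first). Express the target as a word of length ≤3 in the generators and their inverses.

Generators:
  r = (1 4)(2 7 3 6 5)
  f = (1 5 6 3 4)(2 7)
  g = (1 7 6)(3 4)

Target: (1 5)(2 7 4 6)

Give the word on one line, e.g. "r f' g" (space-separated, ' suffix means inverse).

g' f'

  after g': (1 6 7)(3 4)
  after f': (1 5)(2 7 4 6)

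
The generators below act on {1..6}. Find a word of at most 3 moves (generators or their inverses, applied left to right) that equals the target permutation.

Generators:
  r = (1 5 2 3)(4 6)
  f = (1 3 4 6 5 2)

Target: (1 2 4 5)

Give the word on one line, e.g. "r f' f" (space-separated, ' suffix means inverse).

r f

  after r: (1 5 2 3)(4 6)
  after f: (1 2 4 5)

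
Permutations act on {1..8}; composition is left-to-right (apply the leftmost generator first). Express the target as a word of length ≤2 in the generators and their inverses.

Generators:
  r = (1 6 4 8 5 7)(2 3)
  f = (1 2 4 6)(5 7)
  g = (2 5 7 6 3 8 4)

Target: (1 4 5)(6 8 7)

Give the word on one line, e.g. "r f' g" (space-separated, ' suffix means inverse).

r r

  after r: (1 6 4 8 5 7)(2 3)
  after r: (1 4 5)(6 8 7)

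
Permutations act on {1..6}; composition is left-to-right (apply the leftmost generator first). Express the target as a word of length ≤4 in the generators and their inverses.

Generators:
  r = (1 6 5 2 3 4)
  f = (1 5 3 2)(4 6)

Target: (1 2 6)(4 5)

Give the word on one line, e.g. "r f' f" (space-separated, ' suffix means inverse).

  after f: (1 5 3 2)(4 6)
  after r: (1 2 6)(4 5)

f r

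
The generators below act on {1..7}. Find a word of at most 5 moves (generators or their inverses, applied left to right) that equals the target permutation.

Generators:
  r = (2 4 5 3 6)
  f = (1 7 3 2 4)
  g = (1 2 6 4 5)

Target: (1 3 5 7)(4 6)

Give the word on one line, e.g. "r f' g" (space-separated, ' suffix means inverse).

  after g': (1 5 4 6 2)
  after g': (1 4 2 5 6)
  after r': (1 2 4 6)(3 5)
  after f': (1 3 5 7)(4 6)

g' g' r' f'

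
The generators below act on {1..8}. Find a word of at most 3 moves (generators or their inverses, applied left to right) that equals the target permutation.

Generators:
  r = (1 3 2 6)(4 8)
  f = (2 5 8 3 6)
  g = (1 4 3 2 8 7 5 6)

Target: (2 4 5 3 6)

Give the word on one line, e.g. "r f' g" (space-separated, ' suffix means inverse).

  after r': (1 6 2 3)(4 8)
  after f': (1 3)(2 8 4 5)
  after r': (2 4 5 3 6)

r' f' r'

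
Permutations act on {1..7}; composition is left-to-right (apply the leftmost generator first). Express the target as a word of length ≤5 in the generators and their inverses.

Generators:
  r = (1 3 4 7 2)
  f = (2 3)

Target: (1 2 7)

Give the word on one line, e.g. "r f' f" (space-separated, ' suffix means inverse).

  after f: (2 3)
  after r': (1 2)(3 7 4)
  after f: (1 3 7 4 2)
  after r': (3 4 7)
  after r': (1 2 7)

f r' f r' r'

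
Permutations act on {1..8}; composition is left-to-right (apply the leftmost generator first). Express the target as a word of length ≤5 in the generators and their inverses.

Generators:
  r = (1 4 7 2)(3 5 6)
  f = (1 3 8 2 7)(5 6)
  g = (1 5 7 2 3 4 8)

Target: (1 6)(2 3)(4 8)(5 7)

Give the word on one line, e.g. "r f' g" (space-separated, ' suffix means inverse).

r' g r' g g

  after r': (1 2 7 4)(3 6 5)
  after g: (1 3 6 7 8)(4 5)
  after r': (1 6 4 3 5)(2 7 8)
  after g: (1 6 8 3 7)
  after g: (1 6)(2 3)(4 8)(5 7)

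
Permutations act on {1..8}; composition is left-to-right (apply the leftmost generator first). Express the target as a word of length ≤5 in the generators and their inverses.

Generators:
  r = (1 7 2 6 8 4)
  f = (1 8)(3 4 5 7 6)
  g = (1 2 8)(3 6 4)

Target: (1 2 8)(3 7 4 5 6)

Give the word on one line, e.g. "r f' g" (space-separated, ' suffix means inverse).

  after g': (1 8 2)(3 4 6)
  after f': (2 8)(4 7 5)
  after g: (1 2)(3 6 4 7 5)
  after f': (1 2 8)(3 7 4 5 6)

g' f' g f'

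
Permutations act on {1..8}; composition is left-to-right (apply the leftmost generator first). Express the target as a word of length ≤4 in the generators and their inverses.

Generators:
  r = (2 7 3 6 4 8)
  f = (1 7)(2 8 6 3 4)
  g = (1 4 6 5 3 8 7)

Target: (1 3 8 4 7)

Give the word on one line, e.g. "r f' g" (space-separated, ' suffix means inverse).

f r

  after f: (1 7)(2 8 6 3 4)
  after r: (1 3 8 4 7)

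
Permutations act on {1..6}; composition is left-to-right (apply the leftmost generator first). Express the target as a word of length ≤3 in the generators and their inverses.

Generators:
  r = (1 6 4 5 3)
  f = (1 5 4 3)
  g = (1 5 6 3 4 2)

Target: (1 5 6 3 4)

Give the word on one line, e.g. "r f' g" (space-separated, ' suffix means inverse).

r' r'

  after r': (1 3 5 4 6)
  after r': (1 5 6 3 4)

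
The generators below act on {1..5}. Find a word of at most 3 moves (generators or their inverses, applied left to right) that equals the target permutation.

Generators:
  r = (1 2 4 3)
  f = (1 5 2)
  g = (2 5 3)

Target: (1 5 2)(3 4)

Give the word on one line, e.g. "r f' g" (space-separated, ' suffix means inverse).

r' g'

  after r': (1 3 4 2)
  after g': (1 5 2)(3 4)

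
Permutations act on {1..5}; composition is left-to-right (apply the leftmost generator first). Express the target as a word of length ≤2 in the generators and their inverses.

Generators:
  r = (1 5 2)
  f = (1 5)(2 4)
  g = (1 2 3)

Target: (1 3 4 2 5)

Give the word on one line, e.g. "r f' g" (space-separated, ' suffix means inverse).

g' f'

  after g': (1 3 2)
  after f': (1 3 4 2 5)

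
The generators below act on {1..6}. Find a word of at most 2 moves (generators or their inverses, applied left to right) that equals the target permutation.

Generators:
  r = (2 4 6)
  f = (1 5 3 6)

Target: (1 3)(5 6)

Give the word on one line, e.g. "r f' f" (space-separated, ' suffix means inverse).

f f

  after f: (1 5 3 6)
  after f: (1 3)(5 6)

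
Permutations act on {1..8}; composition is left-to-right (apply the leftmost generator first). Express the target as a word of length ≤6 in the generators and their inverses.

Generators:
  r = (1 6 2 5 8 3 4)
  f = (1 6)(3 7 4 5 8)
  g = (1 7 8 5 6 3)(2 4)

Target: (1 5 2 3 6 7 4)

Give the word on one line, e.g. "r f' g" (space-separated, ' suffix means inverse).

f r r g' f'

  after f: (1 6)(3 7 4 5 8)
  after r: (1 2 5 3 7)(4 8)
  after r: (1 5 4 3 7 6 2 8)
  after g': (1 8 3)(2 7 5)(4 6)
  after f': (1 5 2 3 6 7 4)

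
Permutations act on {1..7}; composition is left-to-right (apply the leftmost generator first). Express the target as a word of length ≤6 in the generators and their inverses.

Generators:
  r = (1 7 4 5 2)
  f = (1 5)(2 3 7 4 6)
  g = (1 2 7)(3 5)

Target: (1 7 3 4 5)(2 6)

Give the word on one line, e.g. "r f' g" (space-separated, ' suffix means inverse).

g' r r g' f

  after g': (1 7 2)(3 5)
  after r: (1 4 5 3 2 7)
  after r: (1 5 3)(2 4)
  after g': (1 3 7 2 4)
  after f: (1 7 3 4 5)(2 6)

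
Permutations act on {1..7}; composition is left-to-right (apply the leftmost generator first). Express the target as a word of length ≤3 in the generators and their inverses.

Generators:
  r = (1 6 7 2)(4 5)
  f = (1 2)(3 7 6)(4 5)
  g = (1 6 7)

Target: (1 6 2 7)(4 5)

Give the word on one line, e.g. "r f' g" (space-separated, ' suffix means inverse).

g' r'

  after g': (1 7 6)
  after r': (1 6 2 7)(4 5)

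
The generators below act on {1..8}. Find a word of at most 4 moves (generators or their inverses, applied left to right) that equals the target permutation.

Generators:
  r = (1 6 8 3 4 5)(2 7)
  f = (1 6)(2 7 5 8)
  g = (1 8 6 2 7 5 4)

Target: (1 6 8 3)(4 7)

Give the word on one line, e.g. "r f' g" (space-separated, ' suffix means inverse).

  after r: (1 6 8 3 4 5)(2 7)
  after g': (1 8 3 5 4 7 6)
  after f: (1 2 7)(3 8)(4 5)
  after g': (1 6 8 3)(4 7)

r g' f g'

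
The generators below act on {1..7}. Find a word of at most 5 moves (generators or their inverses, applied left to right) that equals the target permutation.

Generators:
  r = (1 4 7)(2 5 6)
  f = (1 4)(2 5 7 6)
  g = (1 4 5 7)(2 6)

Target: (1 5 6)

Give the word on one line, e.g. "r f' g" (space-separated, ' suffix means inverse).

  after f': (1 4)(2 6 7 5)
  after r': (2 5 6 4 7)
  after r': (1 7 6)
  after r': (1 4)(2 6 7 5)
  after g: (1 5 6)

f' r' r' r' g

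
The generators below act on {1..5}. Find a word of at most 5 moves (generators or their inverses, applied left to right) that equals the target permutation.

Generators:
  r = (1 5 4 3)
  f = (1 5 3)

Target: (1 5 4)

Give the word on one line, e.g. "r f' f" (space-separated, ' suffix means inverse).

f f r r

  after f: (1 5 3)
  after f: (1 3 5)
  after r: (3 4)
  after r: (1 5 4)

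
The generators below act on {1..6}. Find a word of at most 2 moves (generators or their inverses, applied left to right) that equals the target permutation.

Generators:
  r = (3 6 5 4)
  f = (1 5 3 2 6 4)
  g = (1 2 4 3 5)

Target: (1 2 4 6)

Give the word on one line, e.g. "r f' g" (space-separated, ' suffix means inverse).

f' g'

  after f': (1 4 6 2 3 5)
  after g': (1 2 4 6)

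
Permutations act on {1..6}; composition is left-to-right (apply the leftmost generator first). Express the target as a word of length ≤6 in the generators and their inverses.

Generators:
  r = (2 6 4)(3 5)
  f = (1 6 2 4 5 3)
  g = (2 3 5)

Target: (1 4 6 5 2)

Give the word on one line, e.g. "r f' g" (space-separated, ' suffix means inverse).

  after g: (2 3 5)
  after f: (1 6 2)(4 5)
  after g: (1 6 3 5 4 2)
  after r: (1 4 6 5 2)

g f g r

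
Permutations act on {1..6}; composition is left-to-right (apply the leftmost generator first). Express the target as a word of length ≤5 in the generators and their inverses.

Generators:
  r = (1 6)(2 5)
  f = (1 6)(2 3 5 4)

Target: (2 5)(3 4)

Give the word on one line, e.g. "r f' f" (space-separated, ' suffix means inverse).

r' f f r

  after r': (1 6)(2 5)
  after f: (2 4)(3 5)
  after f: (1 6)(3 4)
  after r: (2 5)(3 4)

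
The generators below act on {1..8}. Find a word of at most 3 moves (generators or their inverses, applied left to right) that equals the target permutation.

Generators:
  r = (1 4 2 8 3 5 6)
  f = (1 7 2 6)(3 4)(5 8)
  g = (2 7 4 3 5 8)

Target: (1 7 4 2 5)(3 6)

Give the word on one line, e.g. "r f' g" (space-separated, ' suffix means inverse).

r r g

  after r: (1 4 2 8 3 5 6)
  after r: (1 2 3 6 4 8 5)
  after g: (1 7 4 2 5)(3 6)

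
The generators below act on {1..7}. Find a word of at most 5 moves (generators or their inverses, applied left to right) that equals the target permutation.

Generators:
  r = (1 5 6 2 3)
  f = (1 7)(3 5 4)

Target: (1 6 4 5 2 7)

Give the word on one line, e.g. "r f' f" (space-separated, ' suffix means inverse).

r' r' r' f'

  after r': (1 3 2 6 5)
  after r': (1 2 5 3 6)
  after r': (1 6 3 5 2)
  after f': (1 6 4 5 2 7)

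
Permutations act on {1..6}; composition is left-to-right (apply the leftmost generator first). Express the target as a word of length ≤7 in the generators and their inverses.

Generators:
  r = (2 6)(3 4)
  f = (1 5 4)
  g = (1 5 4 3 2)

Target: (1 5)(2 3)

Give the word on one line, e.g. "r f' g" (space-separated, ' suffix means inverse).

g f g' f' g

  after g: (1 5 4 3 2)
  after f: (1 4 3 2 5)
  after g': (1 5 2)
  after f': (2 4 5)
  after g: (1 5)(2 3)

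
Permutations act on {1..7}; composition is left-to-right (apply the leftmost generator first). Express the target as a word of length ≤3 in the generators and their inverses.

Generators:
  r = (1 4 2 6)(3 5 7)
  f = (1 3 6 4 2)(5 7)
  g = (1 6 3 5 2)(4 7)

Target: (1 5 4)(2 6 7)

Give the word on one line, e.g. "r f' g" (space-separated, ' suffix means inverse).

  after f: (1 3 6 4 2)(5 7)
  after g: (1 5 4)(2 6 7)

f g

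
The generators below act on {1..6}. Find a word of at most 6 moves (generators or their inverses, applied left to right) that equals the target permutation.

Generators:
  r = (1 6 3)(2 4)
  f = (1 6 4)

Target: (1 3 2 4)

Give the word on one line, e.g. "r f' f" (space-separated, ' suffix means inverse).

  after r': (1 3 6)(2 4)
  after r': (1 6 3)
  after f': (3 4 6)
  after r': (1 3 2 4)

r' r' f' r'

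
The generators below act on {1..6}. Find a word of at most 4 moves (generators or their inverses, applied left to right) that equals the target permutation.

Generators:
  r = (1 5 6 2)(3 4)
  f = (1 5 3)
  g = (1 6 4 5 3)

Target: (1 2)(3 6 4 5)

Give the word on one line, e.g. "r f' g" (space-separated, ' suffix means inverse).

  after r': (1 2 6 5)(3 4)
  after g': (1 2)(3 6 4 5)

r' g'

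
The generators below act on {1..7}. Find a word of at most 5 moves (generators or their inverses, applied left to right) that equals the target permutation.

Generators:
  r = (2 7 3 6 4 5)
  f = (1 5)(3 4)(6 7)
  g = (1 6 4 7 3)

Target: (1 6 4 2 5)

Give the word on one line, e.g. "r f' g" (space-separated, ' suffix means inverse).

g' f r'

  after g': (1 3 7 4 6)
  after f: (1 4 7 3 6 5)
  after r': (1 6 4 2 5)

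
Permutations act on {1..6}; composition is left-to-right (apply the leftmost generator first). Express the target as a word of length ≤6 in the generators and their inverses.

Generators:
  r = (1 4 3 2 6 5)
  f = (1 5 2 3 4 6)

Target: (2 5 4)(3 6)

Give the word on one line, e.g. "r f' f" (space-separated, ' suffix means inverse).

  after f: (1 5 2 3 4 6)
  after r: (4 5 6)
  after f': (1 6 3 2 5 4)
  after f': (1 4 6 2)(3 5)
  after r': (2 5 4)(3 6)

f r f' f' r'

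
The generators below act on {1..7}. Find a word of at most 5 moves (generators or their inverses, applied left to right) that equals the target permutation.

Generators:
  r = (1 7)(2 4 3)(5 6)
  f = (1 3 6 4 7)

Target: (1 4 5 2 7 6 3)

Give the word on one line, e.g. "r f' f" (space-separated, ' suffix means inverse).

f' r f r r

  after f': (1 7 4 6 3)
  after r: (2 4 5 6)(3 7)
  after f: (1 3)(2 7 6)(4 5)
  after r: (1 2)(3 7 5)(4 6)
  after r: (1 4 5 2 7 6 3)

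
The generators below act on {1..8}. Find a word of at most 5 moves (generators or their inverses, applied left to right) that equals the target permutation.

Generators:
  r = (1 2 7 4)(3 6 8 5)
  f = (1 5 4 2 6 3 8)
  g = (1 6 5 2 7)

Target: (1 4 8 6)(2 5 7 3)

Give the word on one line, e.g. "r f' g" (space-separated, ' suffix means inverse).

f r' f r' g

  after f: (1 5 4 2 6 3 8)
  after r': (1 8 4)(2 3 6 5 7)
  after f: (2 8)(4 5 7 6)
  after r': (1 4 8)(2 6 7 3 5)
  after g: (1 4 8 6)(2 5 7 3)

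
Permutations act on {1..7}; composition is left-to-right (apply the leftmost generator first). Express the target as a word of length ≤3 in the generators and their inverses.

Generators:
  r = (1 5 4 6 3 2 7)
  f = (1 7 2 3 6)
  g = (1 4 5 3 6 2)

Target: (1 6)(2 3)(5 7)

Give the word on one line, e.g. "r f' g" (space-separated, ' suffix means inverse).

g f' r

  after g: (1 4 5 3 6 2)
  after f': (1 4 5 2 6 7)
  after r: (1 6)(2 3)(5 7)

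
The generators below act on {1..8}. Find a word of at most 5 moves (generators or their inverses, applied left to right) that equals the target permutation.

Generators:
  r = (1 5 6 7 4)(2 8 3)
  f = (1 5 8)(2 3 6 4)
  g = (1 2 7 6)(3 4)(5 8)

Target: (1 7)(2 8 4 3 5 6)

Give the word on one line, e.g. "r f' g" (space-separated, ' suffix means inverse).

  after g': (1 6 7 2)(3 4)(5 8)
  after r: (1 7 8 6 4 2 5 3)
  after f: (1 7)(2 8 4 3 5 6)

g' r f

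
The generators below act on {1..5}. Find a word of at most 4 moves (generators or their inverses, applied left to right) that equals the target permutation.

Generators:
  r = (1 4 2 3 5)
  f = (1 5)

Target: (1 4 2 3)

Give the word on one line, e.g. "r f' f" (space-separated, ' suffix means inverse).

  after r: (1 4 2 3 5)
  after f': (1 4 2 3)

r f'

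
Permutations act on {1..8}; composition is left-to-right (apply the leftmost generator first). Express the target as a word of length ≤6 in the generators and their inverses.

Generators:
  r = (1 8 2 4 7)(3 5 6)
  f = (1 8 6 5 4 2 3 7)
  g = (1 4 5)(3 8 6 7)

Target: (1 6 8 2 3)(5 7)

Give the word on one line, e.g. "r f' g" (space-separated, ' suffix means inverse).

  after f': (1 7 3 2 4 5 6 8)
  after g': (1 6 3 2)(5 8)
  after r': (1 5)(2 7 4)(3 8)
  after f': (1 6 8 2 3)(5 7)

f' g' r' f'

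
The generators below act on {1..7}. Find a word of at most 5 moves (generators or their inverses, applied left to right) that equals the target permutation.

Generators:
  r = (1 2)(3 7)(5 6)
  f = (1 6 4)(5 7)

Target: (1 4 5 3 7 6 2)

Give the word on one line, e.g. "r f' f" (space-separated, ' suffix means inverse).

  after f': (1 4 6)(5 7)
  after r: (1 4 5 3 7 6 2)
  after r: (1 4 6)(5 7)
  after r: (1 4 5 3 7 6 2)

f' r r r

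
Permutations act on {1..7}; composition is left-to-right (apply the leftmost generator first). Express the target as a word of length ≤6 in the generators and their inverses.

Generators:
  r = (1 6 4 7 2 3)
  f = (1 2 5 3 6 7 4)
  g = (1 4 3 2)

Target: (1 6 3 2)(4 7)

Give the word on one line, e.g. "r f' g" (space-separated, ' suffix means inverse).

r' r' g r

  after r': (1 3 2 7 4 6)
  after r': (1 2 4)(3 7 6)
  after g: (2 3 7 6)
  after r: (1 6 3 2)(4 7)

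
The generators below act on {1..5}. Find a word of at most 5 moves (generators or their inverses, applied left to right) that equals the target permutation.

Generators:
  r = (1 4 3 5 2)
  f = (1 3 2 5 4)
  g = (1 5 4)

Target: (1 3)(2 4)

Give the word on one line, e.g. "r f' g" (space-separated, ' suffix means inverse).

f' r' r' f r'

  after f': (1 4 5 2 3)
  after r': (2 4 3)
  after r': (1 2)(3 5)
  after f: (1 5 2 3 4)
  after r': (1 3)(2 4)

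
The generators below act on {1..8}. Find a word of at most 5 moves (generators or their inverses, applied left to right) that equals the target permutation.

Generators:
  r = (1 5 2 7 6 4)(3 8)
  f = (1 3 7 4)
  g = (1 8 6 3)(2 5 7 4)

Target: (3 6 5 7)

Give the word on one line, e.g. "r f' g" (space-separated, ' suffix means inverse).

  after g: (1 8 6 3)(2 5 7 4)
  after f: (1 8 6 7)(2 5 4)
  after g': (3 6 5 7)

g f g'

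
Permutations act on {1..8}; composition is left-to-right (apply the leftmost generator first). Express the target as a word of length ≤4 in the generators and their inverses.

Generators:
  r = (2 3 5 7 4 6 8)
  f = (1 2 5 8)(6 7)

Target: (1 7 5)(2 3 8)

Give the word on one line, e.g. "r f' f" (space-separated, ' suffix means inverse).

  after r': (2 8 6 4 7 5 3)
  after f': (1 8 7 2 5 3)(4 6)
  after r': (1 6 7 8 5 2 3)
  after f': (1 7 5)(2 3 8)

r' f' r' f'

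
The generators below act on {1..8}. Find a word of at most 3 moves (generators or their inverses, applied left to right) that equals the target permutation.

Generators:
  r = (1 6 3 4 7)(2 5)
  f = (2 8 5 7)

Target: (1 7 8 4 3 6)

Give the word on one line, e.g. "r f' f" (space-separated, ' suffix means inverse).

  after f': (2 7 5 8)
  after f': (2 5)(7 8)
  after r': (1 7 8 4 3 6)

f' f' r'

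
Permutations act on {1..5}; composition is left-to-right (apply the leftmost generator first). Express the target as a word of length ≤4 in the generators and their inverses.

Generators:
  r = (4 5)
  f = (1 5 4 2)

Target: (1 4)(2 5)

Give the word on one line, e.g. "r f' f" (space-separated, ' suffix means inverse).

  after f': (1 2 4 5)
  after f': (1 4)(2 5)
  after r': (1 5 2 4)
  after r': (1 4)(2 5)

f' f' r' r'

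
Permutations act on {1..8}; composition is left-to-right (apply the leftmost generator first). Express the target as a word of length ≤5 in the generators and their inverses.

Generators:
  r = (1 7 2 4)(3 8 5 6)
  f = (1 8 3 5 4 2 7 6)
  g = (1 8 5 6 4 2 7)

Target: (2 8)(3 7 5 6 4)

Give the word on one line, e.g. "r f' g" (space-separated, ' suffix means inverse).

  after f': (1 6 7 2 4 5 3 8)
  after g': (1 5 3)(2 6)(4 8 7)
  after r: (1 6 4 5 8 2 3 7)
  after g: (1 4 6 2 3)(7 8)
  after r: (2 8)(3 7 5 6 4)

f' g' r g r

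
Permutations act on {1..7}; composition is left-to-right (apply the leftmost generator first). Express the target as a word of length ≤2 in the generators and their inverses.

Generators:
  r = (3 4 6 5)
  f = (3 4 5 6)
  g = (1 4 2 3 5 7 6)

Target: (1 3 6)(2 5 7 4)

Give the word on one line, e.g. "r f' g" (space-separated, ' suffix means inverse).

  after g: (1 4 2 3 5 7 6)
  after r': (1 3 6)(2 5 7 4)

g r'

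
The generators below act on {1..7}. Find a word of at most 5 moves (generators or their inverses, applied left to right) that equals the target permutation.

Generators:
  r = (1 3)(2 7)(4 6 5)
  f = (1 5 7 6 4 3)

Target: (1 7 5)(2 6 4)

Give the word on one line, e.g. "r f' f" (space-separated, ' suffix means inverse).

r f' r f'

  after r: (1 3)(2 7)(4 6 5)
  after f': (1 4 7 2 5 6)
  after r: (1 6 3)(2 4)
  after f': (1 7 5)(2 6 4)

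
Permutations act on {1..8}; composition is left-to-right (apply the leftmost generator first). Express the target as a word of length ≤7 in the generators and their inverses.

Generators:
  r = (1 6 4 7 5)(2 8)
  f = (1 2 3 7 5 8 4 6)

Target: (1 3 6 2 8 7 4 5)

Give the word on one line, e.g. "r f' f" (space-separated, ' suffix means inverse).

  after r': (1 5 7 4 6)(2 8)
  after f: (1 8 3 7 6 2 4)
  after f: (1 4 2 6 3 5 8 7)
  after r: (1 7 6 3)(2 4 8 5)
  after f': (1 3 6 2 8 7 4 5)

r' f f r f'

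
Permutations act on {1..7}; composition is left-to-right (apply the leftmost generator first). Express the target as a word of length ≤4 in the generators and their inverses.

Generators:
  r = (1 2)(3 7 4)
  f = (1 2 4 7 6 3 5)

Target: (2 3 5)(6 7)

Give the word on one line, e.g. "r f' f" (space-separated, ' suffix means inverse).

f r

  after f: (1 2 4 7 6 3 5)
  after r: (2 3 5)(6 7)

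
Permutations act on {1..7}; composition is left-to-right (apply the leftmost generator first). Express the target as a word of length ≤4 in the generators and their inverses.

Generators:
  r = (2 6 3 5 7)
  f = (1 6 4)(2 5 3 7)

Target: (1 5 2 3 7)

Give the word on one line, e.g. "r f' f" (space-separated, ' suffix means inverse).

  after f: (1 6 4)(2 5 3 7)
  after r: (1 3 2 7 6 4)
  after f': (1 5 2 3 7)

f r f'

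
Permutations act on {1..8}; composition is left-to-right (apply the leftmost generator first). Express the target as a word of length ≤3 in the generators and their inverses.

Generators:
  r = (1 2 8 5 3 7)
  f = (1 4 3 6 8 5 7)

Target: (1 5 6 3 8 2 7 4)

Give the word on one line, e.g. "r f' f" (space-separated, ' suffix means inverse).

  after r': (1 7 3 5 8 2)
  after f': (1 5 6 3 8 2 7 4)

r' f'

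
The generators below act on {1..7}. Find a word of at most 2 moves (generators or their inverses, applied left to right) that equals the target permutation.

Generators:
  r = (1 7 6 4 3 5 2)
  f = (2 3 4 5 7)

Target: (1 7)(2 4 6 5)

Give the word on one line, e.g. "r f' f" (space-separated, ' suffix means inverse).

r' f'

  after r': (1 2 5 3 4 6 7)
  after f': (1 7)(2 4 6 5)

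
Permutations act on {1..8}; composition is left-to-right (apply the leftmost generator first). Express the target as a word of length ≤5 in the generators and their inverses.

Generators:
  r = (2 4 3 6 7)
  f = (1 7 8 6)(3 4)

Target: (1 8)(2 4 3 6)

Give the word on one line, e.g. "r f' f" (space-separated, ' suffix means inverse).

  after f: (1 7 8 6)(3 4)
  after f: (1 8)(6 7)
  after r: (1 8)(2 4 3 6)

f f r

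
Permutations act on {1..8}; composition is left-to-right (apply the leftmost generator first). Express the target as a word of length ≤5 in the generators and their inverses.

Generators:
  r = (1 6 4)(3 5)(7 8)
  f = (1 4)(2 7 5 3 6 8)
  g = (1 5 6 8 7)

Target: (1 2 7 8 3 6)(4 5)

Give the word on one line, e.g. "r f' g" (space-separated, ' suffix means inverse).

  after g': (1 7 8 6 5)
  after f': (1 2 8 3 5 4)(6 7)
  after g: (1 2 7 8 3 6)(4 5)

g' f' g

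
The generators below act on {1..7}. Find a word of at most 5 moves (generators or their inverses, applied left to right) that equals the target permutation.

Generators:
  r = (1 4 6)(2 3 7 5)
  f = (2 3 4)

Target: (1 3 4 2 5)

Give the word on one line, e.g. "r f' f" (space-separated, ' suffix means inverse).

r f' r' f

  after r: (1 4 6)(2 3 7 5)
  after f': (1 3 7 5 4 6)
  after r': (1 2 5)
  after f: (1 3 4 2 5)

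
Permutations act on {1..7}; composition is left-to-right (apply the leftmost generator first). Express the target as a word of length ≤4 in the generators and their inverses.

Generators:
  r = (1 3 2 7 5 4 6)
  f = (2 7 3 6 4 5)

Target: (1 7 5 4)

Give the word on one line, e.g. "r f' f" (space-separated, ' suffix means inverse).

  after r: (1 3 2 7 5 4 6)
  after r: (1 2 5 6 3 7 4)
  after f: (1 7 5 4)

r r f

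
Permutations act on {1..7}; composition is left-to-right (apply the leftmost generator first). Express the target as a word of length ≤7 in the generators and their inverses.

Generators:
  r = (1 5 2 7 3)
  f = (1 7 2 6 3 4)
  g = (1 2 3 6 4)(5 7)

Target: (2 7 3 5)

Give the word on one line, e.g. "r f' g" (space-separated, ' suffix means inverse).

  after f: (1 7 2 6 3 4)
  after f: (1 2 3)(4 7 6)
  after f: (1 6)(2 4)(3 7)
  after g: (1 4 3 5 7 6 2)
  after f: (2 7 3 5)

f f f g f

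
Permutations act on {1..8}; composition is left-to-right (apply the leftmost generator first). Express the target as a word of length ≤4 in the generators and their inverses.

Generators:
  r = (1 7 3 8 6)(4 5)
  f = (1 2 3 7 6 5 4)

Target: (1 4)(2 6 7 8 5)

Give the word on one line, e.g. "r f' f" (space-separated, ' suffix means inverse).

f' r f

  after f': (1 4 5 6 7 3 2)
  after r: (1 5)(2 7 8 6 3)
  after f: (1 4)(2 6 7 8 5)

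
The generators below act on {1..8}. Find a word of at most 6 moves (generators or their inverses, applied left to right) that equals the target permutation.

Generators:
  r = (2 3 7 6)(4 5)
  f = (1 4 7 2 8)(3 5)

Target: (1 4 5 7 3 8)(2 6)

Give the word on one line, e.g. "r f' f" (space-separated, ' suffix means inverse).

  after r': (2 6 7 3)(4 5)
  after f': (1 8 2 6 4 3 7 5)
  after f': (1 2 6)(3 4 5 8 7)
  after f': (1 7 5 2 6 8 4 3)
  after f': (1 4 5 7 3 8)(2 6)

r' f' f' f' f'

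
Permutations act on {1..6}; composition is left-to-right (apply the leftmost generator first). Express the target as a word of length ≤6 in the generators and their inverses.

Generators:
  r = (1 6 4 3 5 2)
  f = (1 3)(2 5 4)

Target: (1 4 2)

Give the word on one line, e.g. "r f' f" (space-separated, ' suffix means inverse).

r' f r' r'

  after r': (1 2 5 3 4 6)
  after f: (1 5)(2 4 6 3)
  after r': (1 3 5 2 6 4)
  after r': (1 4 2)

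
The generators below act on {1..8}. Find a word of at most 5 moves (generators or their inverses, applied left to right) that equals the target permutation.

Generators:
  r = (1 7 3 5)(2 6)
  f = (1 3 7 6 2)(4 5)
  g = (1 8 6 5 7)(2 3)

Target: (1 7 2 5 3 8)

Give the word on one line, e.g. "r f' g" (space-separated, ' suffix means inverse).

  after r': (1 5 3 7)(2 6)
  after f: (1 4 5 7 3 6)
  after f: (1 5 6 3 2)
  after r: (2 7 3 6 5)
  after g': (1 7 2 5 3 8)

r' f f r g'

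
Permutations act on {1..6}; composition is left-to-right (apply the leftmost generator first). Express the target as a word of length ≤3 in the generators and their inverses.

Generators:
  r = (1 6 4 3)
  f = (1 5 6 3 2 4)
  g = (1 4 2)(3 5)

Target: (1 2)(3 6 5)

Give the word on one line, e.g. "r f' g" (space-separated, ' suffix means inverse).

r' r' g

  after r': (1 3 4 6)
  after r': (1 4)(3 6)
  after g: (1 2)(3 6 5)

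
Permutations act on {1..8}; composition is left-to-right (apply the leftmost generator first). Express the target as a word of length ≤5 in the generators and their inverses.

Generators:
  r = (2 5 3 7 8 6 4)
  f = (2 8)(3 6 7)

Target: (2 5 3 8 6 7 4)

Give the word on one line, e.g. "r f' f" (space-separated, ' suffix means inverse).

  after f: (2 8)(3 6 7)
  after f: (3 7 6)
  after r: (2 5 3 8 6 7 4)

f f r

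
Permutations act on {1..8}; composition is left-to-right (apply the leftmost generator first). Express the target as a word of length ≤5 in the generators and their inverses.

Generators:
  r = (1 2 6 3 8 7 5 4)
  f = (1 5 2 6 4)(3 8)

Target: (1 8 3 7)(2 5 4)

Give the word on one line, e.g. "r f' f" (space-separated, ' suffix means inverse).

f f f r f'

  after f: (1 5 2 6 4)(3 8)
  after f: (1 2 4 5 6)
  after f: (1 6 5 4 2)(3 8)
  after r: (1 3 7 5)(4 6)
  after f': (1 8 3 7)(2 5 4)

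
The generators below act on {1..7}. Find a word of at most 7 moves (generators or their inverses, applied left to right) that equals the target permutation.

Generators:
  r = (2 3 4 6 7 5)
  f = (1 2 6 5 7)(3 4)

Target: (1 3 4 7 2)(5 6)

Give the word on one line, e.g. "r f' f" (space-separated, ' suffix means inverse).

r f r f' f'

  after r: (2 3 4 6 7 5)
  after f: (1 2 4 5 6)
  after r: (1 3 4 2 6)(5 7)
  after f': (1 4)(6 7)
  after f': (1 3 4 7 2)(5 6)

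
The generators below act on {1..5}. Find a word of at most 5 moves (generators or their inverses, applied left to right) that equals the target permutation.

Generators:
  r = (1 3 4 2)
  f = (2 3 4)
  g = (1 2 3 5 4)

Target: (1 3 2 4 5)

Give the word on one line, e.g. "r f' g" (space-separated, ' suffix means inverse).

  after r: (1 3 4 2)
  after f': (1 2)
  after g': (2 4 5 3)
  after r': (1 2 3 4 5)
  after f: (1 3 2 4 5)

r f' g' r' f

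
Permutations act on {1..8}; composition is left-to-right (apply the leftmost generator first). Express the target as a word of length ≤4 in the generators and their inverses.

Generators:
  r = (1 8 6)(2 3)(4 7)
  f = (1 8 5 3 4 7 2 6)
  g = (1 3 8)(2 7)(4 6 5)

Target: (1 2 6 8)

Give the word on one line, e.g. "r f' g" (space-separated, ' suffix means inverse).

  after r: (1 8 6)(2 3)(4 7)
  after g: (2 8 5 4)(3 7 6)
  after f': (1 6 5 3 4 7 2)
  after f': (1 2 6 8)

r g f' f'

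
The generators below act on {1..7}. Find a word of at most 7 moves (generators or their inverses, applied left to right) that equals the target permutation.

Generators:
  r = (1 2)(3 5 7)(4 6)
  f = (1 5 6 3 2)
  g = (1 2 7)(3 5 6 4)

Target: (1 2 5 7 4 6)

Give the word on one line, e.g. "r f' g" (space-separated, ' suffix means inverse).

  after g': (1 7 2)(3 4 6 5)
  after f': (1 7 3 4 5 6)
  after g': (1 2)(3 6 7 4)
  after g': (2 7 6)(3 5)
  after r': (1 2 5 7 4 6)

g' f' g' g' r'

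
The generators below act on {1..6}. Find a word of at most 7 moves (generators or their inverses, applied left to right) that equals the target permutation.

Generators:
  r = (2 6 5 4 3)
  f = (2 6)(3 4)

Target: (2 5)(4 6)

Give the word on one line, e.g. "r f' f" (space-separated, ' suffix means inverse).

  after f': (2 6)(3 4)
  after r': (3 5 6)
  after f: (2 6 4 3 5)
  after r: (2 5 6 3 4)
  after f': (2 5)(4 6)

f' r' f r f'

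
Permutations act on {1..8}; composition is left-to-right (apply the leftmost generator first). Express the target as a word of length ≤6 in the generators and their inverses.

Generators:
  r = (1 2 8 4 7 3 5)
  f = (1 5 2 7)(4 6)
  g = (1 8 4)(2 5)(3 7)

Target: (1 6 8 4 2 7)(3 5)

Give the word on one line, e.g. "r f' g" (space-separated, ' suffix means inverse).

r f r' f

  after r: (1 2 8 4 7 3 5)
  after f: (1 7 3 2 8 6 4)
  after r': (1 4 5 3)(6 8)
  after f: (1 6 8 4 2 7)(3 5)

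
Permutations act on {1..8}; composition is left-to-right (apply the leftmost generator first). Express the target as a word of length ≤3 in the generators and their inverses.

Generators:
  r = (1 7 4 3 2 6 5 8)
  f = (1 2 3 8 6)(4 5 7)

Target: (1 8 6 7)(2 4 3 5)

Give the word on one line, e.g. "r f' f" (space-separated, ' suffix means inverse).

f' r r

  after f': (1 6 8 3 2)(4 7 5)
  after r: (1 5 3 6)(2 7 8)
  after r: (1 8 6 7)(2 4 3 5)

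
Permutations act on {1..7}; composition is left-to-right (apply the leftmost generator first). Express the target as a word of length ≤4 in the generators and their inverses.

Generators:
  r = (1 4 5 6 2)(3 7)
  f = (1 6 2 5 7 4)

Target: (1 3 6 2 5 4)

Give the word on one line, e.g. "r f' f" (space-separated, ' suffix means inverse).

r f' r

  after r: (1 4 5 6 2)(3 7)
  after f': (1 7 3 5)(2 4)
  after r: (1 3 6 2 5 4)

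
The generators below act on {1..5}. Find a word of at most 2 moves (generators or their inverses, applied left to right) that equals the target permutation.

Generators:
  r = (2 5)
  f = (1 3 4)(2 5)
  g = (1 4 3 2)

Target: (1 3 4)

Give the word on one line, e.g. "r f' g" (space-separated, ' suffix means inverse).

  after r: (2 5)
  after f: (1 3 4)

r f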